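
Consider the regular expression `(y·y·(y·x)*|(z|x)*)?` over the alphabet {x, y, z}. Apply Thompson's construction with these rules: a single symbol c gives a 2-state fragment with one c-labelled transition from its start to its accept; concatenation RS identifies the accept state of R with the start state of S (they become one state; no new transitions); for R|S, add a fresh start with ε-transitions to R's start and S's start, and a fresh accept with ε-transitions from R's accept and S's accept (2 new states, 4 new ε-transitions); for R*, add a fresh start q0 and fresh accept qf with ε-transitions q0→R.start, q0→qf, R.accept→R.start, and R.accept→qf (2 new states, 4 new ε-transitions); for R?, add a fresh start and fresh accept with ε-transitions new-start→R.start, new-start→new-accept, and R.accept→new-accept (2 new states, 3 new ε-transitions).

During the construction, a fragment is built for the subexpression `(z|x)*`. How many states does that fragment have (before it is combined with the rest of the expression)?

Fragment for `(z|x)*`:
Each of the 2 symbol leaves contributes a 2-state fragment.
  z|x : 6 states
  (z|x)* : 8 states

8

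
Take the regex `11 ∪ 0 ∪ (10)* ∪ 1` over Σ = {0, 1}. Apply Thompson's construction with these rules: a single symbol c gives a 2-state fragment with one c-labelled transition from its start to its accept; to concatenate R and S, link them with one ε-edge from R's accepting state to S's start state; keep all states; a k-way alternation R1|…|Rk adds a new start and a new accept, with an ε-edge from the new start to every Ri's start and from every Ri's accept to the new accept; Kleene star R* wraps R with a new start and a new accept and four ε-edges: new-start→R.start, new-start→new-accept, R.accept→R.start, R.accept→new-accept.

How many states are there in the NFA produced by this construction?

16

Building bottom-up:
Each of the 6 symbol leaves contributes a 2-state fragment.
  11 = 4 states
  10 = 4 states
  (10)* = 6 states
  11 ∪ 0 ∪ (10)* ∪ 1 = 16 states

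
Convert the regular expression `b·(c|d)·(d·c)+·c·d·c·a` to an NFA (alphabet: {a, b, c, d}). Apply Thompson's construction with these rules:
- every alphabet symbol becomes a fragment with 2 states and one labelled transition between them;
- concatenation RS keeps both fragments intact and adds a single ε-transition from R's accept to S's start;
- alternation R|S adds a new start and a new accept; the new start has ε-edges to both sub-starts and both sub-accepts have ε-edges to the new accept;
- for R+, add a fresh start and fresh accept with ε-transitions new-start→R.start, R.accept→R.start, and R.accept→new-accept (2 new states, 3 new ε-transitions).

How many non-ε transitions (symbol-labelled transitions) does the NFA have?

By structural recursion:
Each of the 9 symbol leaves contributes exactly 1 symbol transition.
  c|d → 2 symbol transitions
  d·c → 2 symbol transitions
  (d·c)+ → 2 symbol transitions
  b·(c|d)·(d·c)+·c·d·c·a → 9 symbol transitions

9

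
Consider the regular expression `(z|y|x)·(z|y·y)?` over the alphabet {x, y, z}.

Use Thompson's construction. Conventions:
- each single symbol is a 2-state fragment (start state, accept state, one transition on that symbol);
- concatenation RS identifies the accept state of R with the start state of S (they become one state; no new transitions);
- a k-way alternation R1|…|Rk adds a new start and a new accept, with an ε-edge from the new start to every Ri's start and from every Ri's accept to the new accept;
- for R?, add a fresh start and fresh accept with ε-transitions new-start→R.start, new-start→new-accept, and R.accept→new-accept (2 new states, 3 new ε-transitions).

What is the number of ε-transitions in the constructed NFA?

13

Bottom-up over the parse tree:
Each of the 6 symbol leaves contributes 0 ε-transitions.
  z|y|x — 6 ε-transitions
  y·y — 0 ε-transitions
  z|y·y — 4 ε-transitions
  (z|y·y)? — 7 ε-transitions
  (z|y|x)·(z|y·y)? — 13 ε-transitions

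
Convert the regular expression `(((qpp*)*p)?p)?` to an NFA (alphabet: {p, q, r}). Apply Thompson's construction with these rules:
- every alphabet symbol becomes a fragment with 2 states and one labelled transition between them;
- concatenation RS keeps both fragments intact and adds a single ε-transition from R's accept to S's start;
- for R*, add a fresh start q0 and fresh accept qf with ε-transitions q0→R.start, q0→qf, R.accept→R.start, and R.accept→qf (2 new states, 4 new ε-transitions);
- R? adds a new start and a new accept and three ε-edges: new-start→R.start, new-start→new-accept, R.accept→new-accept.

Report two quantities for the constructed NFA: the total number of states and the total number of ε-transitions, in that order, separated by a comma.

18, 18

Bottom-up over the parse tree:
Each of the 5 symbol leaves contributes 2 states and 0 ε-transitions.
  p* → 4 states, 4 ε-transitions
  qpp* → 8 states, 6 ε-transitions
  (qpp*)* → 10 states, 10 ε-transitions
  (qpp*)*p → 12 states, 11 ε-transitions
  ((qpp*)*p)? → 14 states, 14 ε-transitions
  ((qpp*)*p)?p → 16 states, 15 ε-transitions
  (((qpp*)*p)?p)? → 18 states, 18 ε-transitions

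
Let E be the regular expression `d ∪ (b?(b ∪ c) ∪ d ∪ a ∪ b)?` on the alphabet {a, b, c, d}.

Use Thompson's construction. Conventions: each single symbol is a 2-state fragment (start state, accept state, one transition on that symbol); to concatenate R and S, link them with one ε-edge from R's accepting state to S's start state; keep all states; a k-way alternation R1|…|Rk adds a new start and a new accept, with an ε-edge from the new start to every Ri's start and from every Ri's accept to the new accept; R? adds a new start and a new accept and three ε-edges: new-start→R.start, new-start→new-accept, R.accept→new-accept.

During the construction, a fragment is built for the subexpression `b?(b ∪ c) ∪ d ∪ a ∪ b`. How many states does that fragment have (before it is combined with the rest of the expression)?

18

Fragment for `b?(b ∪ c) ∪ d ∪ a ∪ b`:
Each of the 6 symbol leaves contributes a 2-state fragment.
  b? — 4 states
  b ∪ c — 6 states
  b?(b ∪ c) — 10 states
  b?(b ∪ c) ∪ d ∪ a ∪ b — 18 states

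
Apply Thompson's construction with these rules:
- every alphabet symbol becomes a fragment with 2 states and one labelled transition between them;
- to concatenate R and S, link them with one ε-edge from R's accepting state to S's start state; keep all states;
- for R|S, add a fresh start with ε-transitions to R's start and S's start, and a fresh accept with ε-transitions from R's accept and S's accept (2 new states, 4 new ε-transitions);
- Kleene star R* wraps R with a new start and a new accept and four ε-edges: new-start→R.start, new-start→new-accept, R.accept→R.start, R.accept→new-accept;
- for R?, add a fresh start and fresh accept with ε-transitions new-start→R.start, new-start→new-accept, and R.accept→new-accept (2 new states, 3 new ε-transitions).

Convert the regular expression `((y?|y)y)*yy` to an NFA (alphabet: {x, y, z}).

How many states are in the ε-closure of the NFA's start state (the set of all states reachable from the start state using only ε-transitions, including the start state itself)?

10

Let C(F) = |ε-closure(F.start)| within fragment F, and note whether F accepts ε. Symbol fragments have C = 1 and do not accept ε. Then:
  y? — |ε-closure| = 1 (new start) + 1 (body) + 1 (new accept, via ε) = 3
  y?|y — new start ε-reaches every alternative's start; at least one alternative accepts ε, so the union's new accept is reached too: |ε-closure| = 1 + 3 + 1 + 1 = 6
  (y?|y)y — the left operand accepts ε, so the closure extends into the next operand (via the concat ε-link); |ε-closure| = 6 + 1 = 7
  ((y?|y)y)* — the star's fresh start ε-reaches both the body's start and the fresh accept: |ε-closure| = 2 + 7 = 9
  ((y?|y)y)*yy — the left operand accepts ε, so the closure extends into the next operand (via the concat ε-link); |ε-closure| = 9 + 1 = 10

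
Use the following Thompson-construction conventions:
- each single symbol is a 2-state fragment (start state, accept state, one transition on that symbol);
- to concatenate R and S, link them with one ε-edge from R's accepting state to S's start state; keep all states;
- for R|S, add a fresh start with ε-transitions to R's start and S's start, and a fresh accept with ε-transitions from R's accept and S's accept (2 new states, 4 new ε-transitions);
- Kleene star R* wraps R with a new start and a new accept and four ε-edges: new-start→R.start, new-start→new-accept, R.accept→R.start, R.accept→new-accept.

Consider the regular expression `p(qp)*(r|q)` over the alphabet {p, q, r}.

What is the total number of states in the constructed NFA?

Bottom-up over the parse tree:
Each of the 5 symbol leaves contributes a 2-state fragment.
  qp : 4 states
  (qp)* : 6 states
  r|q : 6 states
  p(qp)*(r|q) : 14 states

14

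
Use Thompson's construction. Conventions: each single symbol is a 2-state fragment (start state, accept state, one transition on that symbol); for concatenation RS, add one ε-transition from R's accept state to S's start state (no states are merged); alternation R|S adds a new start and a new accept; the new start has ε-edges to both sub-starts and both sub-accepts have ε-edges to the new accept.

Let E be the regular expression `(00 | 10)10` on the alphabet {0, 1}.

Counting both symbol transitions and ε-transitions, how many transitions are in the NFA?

Per subexpression:
Each of the 6 symbol leaves contributes 1 transition (1 symbol, 0 ε).
  00 — 3 transitions (2 symbol, 1 ε)
  10 — 3 transitions (2 symbol, 1 ε)
  00 | 10 — 10 transitions (4 symbol, 6 ε)
  (00 | 10)10 — 14 transitions (6 symbol, 8 ε)

14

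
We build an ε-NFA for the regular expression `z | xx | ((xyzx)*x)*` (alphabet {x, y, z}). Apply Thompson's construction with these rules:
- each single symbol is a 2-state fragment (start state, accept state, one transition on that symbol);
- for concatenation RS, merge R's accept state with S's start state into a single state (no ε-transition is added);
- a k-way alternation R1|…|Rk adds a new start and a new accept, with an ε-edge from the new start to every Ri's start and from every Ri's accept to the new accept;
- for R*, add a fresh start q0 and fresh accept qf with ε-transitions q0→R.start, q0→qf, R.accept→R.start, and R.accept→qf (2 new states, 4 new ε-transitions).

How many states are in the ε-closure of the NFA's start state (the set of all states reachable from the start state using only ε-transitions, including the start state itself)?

9

Work bottom-up. For each fragment F, track |ε-closure(F.start)| and whether F's accept lies in that closure (i.e. whether F accepts ε). A single-symbol fragment has closure size 1 and does not accept ε.
  xx : same as the first factor's closure: |ε-closure| = 1
  xyzx : same as the first factor's closure: |ε-closure| = 1
  (xyzx)* : |ε-closure| = 1 (new start) + 1 (body) + 1 (new accept) = 3
  (xyzx)*x : the left operand accepts ε, so the closure extends into the next operand (the shared merged state is already counted); |ε-closure| = 3 + (1−1) = 3
  ((xyzx)*x)* : new start has ε-edges to the inner start and to the new accept, so |ε-closure| = 2 + 3 = 5
  z | xx | ((xyzx)*x)* : new start ε-reaches every alternative's start; at least one alternative accepts ε, so the union's new accept is reached too: |ε-closure| = 1 + 1 + 1 + 5 + 1 = 9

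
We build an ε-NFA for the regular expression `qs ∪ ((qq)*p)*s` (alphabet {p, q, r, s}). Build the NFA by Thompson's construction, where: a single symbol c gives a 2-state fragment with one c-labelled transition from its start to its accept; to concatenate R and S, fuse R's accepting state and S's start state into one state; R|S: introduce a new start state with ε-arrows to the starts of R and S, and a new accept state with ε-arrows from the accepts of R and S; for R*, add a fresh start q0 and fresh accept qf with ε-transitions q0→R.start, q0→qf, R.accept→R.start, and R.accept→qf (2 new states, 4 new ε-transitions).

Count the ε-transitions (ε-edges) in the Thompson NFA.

12

Building bottom-up:
Each of the 6 symbol leaves contributes 0 ε-transitions.
  qs : 0 ε-transitions
  qq : 0 ε-transitions
  (qq)* : 4 ε-transitions
  (qq)*p : 4 ε-transitions
  ((qq)*p)* : 8 ε-transitions
  ((qq)*p)*s : 8 ε-transitions
  qs ∪ ((qq)*p)*s : 12 ε-transitions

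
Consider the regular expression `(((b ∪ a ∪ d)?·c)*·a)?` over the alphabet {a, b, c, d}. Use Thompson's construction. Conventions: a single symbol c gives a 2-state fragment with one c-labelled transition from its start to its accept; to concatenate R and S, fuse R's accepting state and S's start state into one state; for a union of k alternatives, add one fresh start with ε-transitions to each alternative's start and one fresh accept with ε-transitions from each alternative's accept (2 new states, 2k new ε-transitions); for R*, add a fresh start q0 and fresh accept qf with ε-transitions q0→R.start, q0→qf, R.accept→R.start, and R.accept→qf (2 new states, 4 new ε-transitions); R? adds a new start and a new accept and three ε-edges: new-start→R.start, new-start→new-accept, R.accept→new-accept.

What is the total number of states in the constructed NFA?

Building bottom-up:
Each of the 5 symbol leaves contributes a 2-state fragment.
  b ∪ a ∪ d : 8 states
  (b ∪ a ∪ d)? : 10 states
  (b ∪ a ∪ d)?·c : 11 states
  ((b ∪ a ∪ d)?·c)* : 13 states
  ((b ∪ a ∪ d)?·c)*·a : 14 states
  (((b ∪ a ∪ d)?·c)*·a)? : 16 states

16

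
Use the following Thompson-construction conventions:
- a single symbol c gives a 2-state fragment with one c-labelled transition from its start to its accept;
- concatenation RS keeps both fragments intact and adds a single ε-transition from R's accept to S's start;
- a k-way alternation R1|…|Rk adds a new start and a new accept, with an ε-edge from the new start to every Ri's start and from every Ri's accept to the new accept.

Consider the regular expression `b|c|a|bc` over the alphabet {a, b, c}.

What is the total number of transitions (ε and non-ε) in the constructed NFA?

Per subexpression:
Each of the 5 symbol leaves contributes 1 transition (1 symbol, 0 ε).
  bc : 3 transitions (2 symbol, 1 ε)
  b|c|a|bc : 14 transitions (5 symbol, 9 ε)

14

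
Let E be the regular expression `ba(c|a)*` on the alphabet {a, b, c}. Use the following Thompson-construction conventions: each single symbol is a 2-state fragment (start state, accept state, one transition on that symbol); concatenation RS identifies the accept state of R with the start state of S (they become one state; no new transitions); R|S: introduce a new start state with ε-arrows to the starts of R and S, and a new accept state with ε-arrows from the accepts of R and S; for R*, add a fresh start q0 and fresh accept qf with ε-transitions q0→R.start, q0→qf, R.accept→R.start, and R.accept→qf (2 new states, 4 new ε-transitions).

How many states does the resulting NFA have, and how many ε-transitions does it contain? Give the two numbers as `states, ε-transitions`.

10, 8

Bottom-up over the parse tree:
Each of the 4 symbol leaves contributes 2 states and 0 ε-transitions.
  c|a : 6 states, 4 ε-transitions
  (c|a)* : 8 states, 8 ε-transitions
  ba(c|a)* : 10 states, 8 ε-transitions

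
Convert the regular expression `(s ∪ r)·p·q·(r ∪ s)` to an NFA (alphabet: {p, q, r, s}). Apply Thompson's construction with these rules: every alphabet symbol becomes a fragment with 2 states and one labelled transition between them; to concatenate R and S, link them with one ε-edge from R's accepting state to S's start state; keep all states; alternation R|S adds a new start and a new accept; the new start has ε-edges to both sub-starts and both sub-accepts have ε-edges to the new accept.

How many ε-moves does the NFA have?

11

By structural recursion:
Each of the 6 symbol leaves contributes 0 ε-transitions.
  s ∪ r — 4 ε-transitions
  r ∪ s — 4 ε-transitions
  (s ∪ r)·p·q·(r ∪ s) — 11 ε-transitions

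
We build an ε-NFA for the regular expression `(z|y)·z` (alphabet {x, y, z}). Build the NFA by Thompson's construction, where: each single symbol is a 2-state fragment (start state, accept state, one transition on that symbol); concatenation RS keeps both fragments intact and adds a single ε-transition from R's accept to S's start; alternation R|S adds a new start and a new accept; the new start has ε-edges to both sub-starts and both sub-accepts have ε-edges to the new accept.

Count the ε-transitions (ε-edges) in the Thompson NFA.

5

Bottom-up over the parse tree:
Each of the 3 symbol leaves contributes 0 ε-transitions.
  z|y : 4 ε-transitions
  (z|y)·z : 5 ε-transitions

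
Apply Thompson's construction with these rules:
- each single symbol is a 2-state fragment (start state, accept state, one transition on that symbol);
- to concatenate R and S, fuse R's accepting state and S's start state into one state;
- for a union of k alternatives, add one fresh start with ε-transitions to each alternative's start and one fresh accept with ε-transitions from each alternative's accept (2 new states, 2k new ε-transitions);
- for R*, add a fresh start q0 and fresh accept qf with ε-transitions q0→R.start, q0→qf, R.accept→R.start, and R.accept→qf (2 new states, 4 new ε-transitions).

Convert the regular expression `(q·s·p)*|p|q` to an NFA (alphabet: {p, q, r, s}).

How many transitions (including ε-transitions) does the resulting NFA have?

15

Per subexpression:
Each of the 5 symbol leaves contributes 1 transition (1 symbol, 0 ε).
  q·s·p : 3 transitions (3 symbol, 0 ε)
  (q·s·p)* : 7 transitions (3 symbol, 4 ε)
  (q·s·p)*|p|q : 15 transitions (5 symbol, 10 ε)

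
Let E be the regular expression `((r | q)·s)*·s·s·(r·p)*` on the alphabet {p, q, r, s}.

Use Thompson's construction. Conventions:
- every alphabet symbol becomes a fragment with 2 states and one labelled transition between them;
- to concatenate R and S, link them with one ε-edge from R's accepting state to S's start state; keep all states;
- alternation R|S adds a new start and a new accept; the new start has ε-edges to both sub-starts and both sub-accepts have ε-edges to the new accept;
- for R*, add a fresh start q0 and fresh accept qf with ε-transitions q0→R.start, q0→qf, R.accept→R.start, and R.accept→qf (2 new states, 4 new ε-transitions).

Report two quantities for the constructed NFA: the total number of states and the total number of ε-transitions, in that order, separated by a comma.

By structural recursion:
Each of the 7 symbol leaves contributes 2 states and 0 ε-transitions.
  r | q → 6 states, 4 ε-transitions
  (r | q)·s → 8 states, 5 ε-transitions
  ((r | q)·s)* → 10 states, 9 ε-transitions
  r·p → 4 states, 1 ε-transition
  (r·p)* → 6 states, 5 ε-transitions
  ((r | q)·s)*·s·s·(r·p)* → 20 states, 17 ε-transitions

20, 17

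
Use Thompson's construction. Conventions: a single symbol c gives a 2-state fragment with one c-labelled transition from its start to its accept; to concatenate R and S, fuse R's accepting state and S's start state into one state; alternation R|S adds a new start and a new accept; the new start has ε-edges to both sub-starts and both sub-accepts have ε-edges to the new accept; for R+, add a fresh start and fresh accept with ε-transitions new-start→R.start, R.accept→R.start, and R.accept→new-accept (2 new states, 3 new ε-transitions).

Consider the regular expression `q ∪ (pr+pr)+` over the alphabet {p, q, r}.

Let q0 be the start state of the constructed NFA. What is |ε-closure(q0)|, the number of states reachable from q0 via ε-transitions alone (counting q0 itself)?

4

Let C(F) = |ε-closure(F.start)| within fragment F, and note whether F accepts ε. Symbol fragments have C = 1 and do not accept ε. Then:
  r+ → |ε-closure| = 1 + 1 = 2 (the body doesn't accept ε, so the new accept is not reached)
  pr+pr → same as the first factor's closure: |ε-closure| = 1
  (pr+pr)+ → |ε-closure| = 1 + 1 = 2 (the body doesn't accept ε, so the new accept is not reached)
  q ∪ (pr+pr)+ → |ε-closure| = 1 + 1 + 2 = 4 (the new accept is not ε-reachable since no branch accepts ε)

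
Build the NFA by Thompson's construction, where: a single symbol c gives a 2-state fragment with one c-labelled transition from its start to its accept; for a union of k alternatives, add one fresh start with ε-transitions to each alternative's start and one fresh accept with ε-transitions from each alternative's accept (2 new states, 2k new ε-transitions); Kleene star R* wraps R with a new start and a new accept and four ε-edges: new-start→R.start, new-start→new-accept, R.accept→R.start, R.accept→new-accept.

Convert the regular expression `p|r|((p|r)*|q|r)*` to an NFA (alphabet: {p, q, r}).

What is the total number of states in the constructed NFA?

Building bottom-up:
Each of the 6 symbol leaves contributes a 2-state fragment.
  p|r : 6 states
  (p|r)* : 8 states
  (p|r)*|q|r : 14 states
  ((p|r)*|q|r)* : 16 states
  p|r|((p|r)*|q|r)* : 22 states

22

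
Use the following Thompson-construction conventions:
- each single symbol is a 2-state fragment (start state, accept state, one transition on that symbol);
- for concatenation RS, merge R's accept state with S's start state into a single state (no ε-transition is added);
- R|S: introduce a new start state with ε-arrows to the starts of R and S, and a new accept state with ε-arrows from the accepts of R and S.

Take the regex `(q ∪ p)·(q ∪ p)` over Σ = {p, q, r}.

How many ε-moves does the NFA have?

8

Per subexpression:
Each of the 4 symbol leaves contributes 0 ε-transitions.
  q ∪ p → 4 ε-transitions
  q ∪ p → 4 ε-transitions
  (q ∪ p)·(q ∪ p) → 8 ε-transitions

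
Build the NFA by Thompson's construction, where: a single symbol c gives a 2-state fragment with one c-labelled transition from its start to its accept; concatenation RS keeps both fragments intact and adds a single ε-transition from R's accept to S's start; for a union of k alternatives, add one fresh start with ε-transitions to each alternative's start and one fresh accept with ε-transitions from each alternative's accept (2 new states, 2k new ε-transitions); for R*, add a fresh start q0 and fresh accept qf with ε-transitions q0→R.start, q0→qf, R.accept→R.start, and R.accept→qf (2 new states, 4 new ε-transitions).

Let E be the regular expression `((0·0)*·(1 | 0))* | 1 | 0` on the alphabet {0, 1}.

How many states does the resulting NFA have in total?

Per subexpression:
Each of the 6 symbol leaves contributes a 2-state fragment.
  0·0 : 4 states
  (0·0)* : 6 states
  1 | 0 : 6 states
  (0·0)*·(1 | 0) : 12 states
  ((0·0)*·(1 | 0))* : 14 states
  ((0·0)*·(1 | 0))* | 1 | 0 : 20 states

20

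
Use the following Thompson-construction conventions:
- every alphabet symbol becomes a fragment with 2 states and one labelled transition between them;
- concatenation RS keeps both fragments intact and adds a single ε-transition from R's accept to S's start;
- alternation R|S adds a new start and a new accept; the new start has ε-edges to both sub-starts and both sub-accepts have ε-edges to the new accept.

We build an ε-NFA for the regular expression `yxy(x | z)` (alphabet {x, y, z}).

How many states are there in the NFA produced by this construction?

Recursing over subexpressions:
Each of the 5 symbol leaves contributes a 2-state fragment.
  x | z : 6 states
  yxy(x | z) : 12 states

12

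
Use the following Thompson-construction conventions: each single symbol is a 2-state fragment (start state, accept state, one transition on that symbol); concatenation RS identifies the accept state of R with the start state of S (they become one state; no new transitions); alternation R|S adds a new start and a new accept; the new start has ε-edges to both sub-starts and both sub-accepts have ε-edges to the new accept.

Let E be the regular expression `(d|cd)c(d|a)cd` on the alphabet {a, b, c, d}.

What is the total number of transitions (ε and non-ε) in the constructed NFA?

16

By structural recursion:
Each of the 8 symbol leaves contributes 1 transition (1 symbol, 0 ε).
  cd — 2 transitions (2 symbol, 0 ε)
  d|cd — 7 transitions (3 symbol, 4 ε)
  d|a — 6 transitions (2 symbol, 4 ε)
  (d|cd)c(d|a)cd — 16 transitions (8 symbol, 8 ε)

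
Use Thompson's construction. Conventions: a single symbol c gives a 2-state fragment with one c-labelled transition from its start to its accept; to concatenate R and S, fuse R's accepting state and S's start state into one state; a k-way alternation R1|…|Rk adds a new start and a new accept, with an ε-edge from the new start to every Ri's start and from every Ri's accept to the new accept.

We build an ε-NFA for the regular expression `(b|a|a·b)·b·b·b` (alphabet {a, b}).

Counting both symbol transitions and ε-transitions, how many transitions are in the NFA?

13

By structural recursion:
Each of the 7 symbol leaves contributes 1 transition (1 symbol, 0 ε).
  a·b : 2 transitions (2 symbol, 0 ε)
  b|a|a·b : 10 transitions (4 symbol, 6 ε)
  (b|a|a·b)·b·b·b : 13 transitions (7 symbol, 6 ε)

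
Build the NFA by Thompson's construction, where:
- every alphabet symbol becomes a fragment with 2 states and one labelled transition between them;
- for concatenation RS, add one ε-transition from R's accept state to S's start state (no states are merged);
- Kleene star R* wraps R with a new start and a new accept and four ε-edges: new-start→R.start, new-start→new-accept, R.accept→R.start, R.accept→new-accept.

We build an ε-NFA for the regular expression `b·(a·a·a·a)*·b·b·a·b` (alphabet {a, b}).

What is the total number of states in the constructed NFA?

20

Building bottom-up:
Each of the 9 symbol leaves contributes a 2-state fragment.
  a·a·a·a = 8 states
  (a·a·a·a)* = 10 states
  b·(a·a·a·a)*·b·b·a·b = 20 states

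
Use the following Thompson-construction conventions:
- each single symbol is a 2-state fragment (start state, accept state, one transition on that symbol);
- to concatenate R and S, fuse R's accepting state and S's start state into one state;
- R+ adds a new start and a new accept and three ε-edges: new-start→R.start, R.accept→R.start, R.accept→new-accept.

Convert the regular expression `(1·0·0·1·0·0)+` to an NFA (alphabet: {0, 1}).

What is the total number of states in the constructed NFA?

By structural recursion:
Each of the 6 symbol leaves contributes a 2-state fragment.
  1·0·0·1·0·0 = 7 states
  (1·0·0·1·0·0)+ = 9 states

9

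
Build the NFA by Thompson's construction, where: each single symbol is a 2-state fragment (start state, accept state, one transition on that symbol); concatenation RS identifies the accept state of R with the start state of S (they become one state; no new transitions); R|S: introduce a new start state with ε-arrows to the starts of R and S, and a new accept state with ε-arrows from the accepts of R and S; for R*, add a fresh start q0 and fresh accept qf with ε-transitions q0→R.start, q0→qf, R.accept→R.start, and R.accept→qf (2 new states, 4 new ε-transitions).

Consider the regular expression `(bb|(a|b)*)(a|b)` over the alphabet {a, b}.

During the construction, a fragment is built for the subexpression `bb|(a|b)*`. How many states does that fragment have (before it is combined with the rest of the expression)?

13

Fragment for `bb|(a|b)*`:
Each of the 4 symbol leaves contributes a 2-state fragment.
  bb → 3 states
  a|b → 6 states
  (a|b)* → 8 states
  bb|(a|b)* → 13 states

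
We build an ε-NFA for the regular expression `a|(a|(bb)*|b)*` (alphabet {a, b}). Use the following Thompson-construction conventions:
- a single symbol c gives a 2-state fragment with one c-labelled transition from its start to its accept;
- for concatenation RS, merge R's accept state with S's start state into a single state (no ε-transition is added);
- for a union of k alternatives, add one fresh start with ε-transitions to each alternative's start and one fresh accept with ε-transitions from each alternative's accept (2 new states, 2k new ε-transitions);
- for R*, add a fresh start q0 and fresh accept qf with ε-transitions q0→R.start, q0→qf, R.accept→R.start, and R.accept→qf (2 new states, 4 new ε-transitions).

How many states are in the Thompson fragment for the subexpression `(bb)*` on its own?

5

Fragment for `(bb)*`:
Each of the 2 symbol leaves contributes a 2-state fragment.
  bb : 3 states
  (bb)* : 5 states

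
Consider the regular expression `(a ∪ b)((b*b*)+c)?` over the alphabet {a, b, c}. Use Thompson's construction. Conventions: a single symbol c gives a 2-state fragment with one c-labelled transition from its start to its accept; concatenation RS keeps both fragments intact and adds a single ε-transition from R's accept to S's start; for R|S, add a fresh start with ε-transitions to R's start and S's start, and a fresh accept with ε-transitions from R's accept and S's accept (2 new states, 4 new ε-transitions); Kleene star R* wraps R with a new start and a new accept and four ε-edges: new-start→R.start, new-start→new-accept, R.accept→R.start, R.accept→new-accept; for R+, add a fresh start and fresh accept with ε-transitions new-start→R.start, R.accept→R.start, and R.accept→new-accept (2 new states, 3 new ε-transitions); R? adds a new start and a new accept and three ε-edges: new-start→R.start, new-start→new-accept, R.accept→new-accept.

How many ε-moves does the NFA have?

21

Building bottom-up:
Each of the 5 symbol leaves contributes 0 ε-transitions.
  a ∪ b → 4 ε-transitions
  b* → 4 ε-transitions
  b* → 4 ε-transitions
  b*b* → 9 ε-transitions
  (b*b*)+ → 12 ε-transitions
  (b*b*)+c → 13 ε-transitions
  ((b*b*)+c)? → 16 ε-transitions
  (a ∪ b)((b*b*)+c)? → 21 ε-transitions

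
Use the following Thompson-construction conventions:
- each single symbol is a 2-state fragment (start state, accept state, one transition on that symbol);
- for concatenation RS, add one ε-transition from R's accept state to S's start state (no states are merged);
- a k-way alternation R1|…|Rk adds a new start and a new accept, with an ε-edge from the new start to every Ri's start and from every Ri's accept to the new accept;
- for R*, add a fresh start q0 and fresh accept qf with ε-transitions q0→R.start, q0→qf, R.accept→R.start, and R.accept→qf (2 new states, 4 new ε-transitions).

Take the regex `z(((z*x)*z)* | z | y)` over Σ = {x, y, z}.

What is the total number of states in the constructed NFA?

Recursing over subexpressions:
Each of the 6 symbol leaves contributes a 2-state fragment.
  z* : 4 states
  z*x : 6 states
  (z*x)* : 8 states
  (z*x)*z : 10 states
  ((z*x)*z)* : 12 states
  ((z*x)*z)* | z | y : 18 states
  z(((z*x)*z)* | z | y) : 20 states

20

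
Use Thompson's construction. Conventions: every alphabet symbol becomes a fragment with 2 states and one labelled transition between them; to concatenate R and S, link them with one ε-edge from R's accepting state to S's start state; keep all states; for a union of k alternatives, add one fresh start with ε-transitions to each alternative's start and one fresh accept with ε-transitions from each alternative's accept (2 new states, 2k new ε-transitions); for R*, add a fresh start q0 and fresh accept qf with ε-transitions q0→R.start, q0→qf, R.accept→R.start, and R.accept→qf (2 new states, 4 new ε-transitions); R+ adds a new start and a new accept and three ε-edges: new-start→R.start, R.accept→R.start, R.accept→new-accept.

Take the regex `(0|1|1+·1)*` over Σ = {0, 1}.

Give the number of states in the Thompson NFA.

14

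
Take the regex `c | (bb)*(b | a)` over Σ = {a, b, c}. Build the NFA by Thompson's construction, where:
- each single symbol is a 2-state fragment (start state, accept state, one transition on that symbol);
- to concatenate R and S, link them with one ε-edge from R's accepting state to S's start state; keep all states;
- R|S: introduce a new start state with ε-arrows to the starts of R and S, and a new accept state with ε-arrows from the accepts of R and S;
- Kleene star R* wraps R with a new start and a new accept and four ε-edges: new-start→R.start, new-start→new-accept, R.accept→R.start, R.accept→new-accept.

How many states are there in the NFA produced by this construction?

16

By structural recursion:
Each of the 5 symbol leaves contributes a 2-state fragment.
  bb → 4 states
  (bb)* → 6 states
  b | a → 6 states
  (bb)*(b | a) → 12 states
  c | (bb)*(b | a) → 16 states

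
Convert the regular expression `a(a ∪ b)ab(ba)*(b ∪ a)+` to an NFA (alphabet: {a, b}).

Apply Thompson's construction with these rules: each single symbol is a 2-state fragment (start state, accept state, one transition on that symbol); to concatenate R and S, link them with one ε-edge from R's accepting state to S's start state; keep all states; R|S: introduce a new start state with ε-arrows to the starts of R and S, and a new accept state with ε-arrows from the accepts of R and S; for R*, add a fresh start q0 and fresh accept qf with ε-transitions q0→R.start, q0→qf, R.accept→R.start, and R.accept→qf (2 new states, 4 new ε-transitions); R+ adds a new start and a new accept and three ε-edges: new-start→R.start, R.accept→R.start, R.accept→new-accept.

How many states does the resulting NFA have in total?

26

Bottom-up over the parse tree:
Each of the 9 symbol leaves contributes a 2-state fragment.
  a ∪ b : 6 states
  ba : 4 states
  (ba)* : 6 states
  b ∪ a : 6 states
  (b ∪ a)+ : 8 states
  a(a ∪ b)ab(ba)*(b ∪ a)+ : 26 states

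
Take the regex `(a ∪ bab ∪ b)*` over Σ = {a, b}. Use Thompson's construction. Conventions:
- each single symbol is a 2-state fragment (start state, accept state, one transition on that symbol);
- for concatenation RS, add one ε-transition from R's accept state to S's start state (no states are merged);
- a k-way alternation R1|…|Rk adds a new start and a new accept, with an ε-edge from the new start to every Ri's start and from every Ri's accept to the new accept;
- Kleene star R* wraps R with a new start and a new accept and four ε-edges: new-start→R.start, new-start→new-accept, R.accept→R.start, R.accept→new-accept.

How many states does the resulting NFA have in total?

14

By structural recursion:
Each of the 5 symbol leaves contributes a 2-state fragment.
  bab — 6 states
  a ∪ bab ∪ b — 12 states
  (a ∪ bab ∪ b)* — 14 states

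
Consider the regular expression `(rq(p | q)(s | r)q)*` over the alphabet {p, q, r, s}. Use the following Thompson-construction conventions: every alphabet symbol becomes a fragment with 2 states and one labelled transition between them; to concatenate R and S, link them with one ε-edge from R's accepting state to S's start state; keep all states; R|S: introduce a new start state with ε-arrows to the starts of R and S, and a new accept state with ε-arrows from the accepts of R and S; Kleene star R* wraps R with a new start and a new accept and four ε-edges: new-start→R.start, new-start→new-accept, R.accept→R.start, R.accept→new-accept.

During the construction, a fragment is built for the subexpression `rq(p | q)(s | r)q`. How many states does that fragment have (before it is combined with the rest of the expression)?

Fragment for `rq(p | q)(s | r)q`:
Each of the 7 symbol leaves contributes a 2-state fragment.
  p | q — 6 states
  s | r — 6 states
  rq(p | q)(s | r)q — 18 states

18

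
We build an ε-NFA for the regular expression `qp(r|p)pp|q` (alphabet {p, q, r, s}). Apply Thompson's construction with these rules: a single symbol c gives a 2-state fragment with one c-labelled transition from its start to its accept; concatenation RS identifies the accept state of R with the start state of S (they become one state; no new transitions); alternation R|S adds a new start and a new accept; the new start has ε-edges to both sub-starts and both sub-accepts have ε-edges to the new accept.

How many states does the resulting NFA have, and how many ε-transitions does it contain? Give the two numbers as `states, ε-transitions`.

Building bottom-up:
Each of the 7 symbol leaves contributes 2 states and 0 ε-transitions.
  r|p = 6 states, 4 ε-transitions
  qp(r|p)pp = 10 states, 4 ε-transitions
  qp(r|p)pp|q = 14 states, 8 ε-transitions

14, 8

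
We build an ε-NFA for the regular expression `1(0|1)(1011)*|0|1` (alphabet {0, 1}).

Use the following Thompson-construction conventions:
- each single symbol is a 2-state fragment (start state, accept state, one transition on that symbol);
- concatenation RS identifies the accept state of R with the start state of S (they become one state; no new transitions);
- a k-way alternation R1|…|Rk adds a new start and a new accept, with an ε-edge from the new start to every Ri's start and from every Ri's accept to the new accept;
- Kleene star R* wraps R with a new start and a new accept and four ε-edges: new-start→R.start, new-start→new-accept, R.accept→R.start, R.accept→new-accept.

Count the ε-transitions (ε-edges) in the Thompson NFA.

14

Per subexpression:
Each of the 9 symbol leaves contributes 0 ε-transitions.
  0|1 → 4 ε-transitions
  1011 → 0 ε-transitions
  (1011)* → 4 ε-transitions
  1(0|1)(1011)* → 8 ε-transitions
  1(0|1)(1011)*|0|1 → 14 ε-transitions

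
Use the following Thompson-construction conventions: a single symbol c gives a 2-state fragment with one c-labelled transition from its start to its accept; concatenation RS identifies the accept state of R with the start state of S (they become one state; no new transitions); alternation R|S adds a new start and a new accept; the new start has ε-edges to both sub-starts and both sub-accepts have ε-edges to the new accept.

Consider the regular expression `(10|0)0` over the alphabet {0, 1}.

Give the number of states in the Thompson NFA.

Building bottom-up:
Each of the 4 symbol leaves contributes a 2-state fragment.
  10 → 3 states
  10|0 → 7 states
  (10|0)0 → 8 states

8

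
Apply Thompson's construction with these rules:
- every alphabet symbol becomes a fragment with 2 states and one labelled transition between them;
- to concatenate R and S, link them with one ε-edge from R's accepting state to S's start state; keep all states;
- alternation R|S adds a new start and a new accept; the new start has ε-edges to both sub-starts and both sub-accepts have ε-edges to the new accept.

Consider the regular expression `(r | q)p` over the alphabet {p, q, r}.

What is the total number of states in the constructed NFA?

By structural recursion:
Each of the 3 symbol leaves contributes a 2-state fragment.
  r | q — 6 states
  (r | q)p — 8 states

8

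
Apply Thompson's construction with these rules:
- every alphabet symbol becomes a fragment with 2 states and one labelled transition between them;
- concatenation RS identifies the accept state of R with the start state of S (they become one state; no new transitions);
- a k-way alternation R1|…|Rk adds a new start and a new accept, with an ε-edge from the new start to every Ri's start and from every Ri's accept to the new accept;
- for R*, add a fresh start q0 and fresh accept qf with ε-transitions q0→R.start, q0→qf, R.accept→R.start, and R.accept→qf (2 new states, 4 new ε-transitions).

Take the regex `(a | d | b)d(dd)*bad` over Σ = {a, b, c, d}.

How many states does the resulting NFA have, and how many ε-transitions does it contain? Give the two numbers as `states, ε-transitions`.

Building bottom-up:
Each of the 9 symbol leaves contributes 2 states and 0 ε-transitions.
  a | d | b → 8 states, 6 ε-transitions
  dd → 3 states, 0 ε-transitions
  (dd)* → 5 states, 4 ε-transitions
  (a | d | b)d(dd)*bad → 16 states, 10 ε-transitions

16, 10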